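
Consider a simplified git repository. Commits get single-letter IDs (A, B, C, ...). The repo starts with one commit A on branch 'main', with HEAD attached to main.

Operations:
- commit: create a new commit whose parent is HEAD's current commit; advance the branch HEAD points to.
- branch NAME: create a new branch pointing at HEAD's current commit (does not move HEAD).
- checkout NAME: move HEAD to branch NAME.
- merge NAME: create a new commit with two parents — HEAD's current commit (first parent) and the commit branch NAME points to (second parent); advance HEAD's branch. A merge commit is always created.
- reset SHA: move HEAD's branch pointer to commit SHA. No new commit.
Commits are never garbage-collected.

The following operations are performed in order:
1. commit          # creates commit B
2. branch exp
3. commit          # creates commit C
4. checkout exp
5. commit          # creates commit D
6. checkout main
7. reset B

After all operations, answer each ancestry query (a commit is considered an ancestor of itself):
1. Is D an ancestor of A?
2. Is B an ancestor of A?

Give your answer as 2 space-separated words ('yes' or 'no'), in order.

After op 1 (commit): HEAD=main@B [main=B]
After op 2 (branch): HEAD=main@B [exp=B main=B]
After op 3 (commit): HEAD=main@C [exp=B main=C]
After op 4 (checkout): HEAD=exp@B [exp=B main=C]
After op 5 (commit): HEAD=exp@D [exp=D main=C]
After op 6 (checkout): HEAD=main@C [exp=D main=C]
After op 7 (reset): HEAD=main@B [exp=D main=B]
ancestors(A) = {A}; D in? no
ancestors(A) = {A}; B in? no

Answer: no no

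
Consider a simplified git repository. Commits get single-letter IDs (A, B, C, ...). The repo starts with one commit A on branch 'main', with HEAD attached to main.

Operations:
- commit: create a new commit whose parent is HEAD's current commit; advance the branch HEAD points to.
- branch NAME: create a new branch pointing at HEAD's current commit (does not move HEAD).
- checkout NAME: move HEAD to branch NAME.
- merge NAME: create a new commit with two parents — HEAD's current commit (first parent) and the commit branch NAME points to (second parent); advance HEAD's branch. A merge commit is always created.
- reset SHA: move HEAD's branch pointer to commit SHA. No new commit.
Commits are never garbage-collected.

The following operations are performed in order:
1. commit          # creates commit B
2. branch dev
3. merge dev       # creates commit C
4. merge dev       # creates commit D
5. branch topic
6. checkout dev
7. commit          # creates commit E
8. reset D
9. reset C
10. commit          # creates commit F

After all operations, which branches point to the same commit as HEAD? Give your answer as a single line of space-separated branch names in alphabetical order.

After op 1 (commit): HEAD=main@B [main=B]
After op 2 (branch): HEAD=main@B [dev=B main=B]
After op 3 (merge): HEAD=main@C [dev=B main=C]
After op 4 (merge): HEAD=main@D [dev=B main=D]
After op 5 (branch): HEAD=main@D [dev=B main=D topic=D]
After op 6 (checkout): HEAD=dev@B [dev=B main=D topic=D]
After op 7 (commit): HEAD=dev@E [dev=E main=D topic=D]
After op 8 (reset): HEAD=dev@D [dev=D main=D topic=D]
After op 9 (reset): HEAD=dev@C [dev=C main=D topic=D]
After op 10 (commit): HEAD=dev@F [dev=F main=D topic=D]

Answer: dev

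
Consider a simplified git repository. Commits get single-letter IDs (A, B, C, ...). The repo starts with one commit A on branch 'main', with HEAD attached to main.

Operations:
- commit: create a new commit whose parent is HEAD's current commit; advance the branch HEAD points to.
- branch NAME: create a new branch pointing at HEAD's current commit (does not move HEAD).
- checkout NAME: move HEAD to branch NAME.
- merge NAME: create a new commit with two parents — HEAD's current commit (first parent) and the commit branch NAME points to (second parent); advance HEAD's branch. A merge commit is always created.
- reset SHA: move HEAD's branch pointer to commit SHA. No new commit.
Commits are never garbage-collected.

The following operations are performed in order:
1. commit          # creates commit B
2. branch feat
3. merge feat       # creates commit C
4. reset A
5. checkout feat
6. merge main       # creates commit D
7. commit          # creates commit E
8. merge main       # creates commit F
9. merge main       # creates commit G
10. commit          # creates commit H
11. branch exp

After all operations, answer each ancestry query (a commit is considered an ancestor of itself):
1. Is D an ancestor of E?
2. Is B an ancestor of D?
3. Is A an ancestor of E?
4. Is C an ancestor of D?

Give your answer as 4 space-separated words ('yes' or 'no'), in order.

After op 1 (commit): HEAD=main@B [main=B]
After op 2 (branch): HEAD=main@B [feat=B main=B]
After op 3 (merge): HEAD=main@C [feat=B main=C]
After op 4 (reset): HEAD=main@A [feat=B main=A]
After op 5 (checkout): HEAD=feat@B [feat=B main=A]
After op 6 (merge): HEAD=feat@D [feat=D main=A]
After op 7 (commit): HEAD=feat@E [feat=E main=A]
After op 8 (merge): HEAD=feat@F [feat=F main=A]
After op 9 (merge): HEAD=feat@G [feat=G main=A]
After op 10 (commit): HEAD=feat@H [feat=H main=A]
After op 11 (branch): HEAD=feat@H [exp=H feat=H main=A]
ancestors(E) = {A,B,D,E}; D in? yes
ancestors(D) = {A,B,D}; B in? yes
ancestors(E) = {A,B,D,E}; A in? yes
ancestors(D) = {A,B,D}; C in? no

Answer: yes yes yes no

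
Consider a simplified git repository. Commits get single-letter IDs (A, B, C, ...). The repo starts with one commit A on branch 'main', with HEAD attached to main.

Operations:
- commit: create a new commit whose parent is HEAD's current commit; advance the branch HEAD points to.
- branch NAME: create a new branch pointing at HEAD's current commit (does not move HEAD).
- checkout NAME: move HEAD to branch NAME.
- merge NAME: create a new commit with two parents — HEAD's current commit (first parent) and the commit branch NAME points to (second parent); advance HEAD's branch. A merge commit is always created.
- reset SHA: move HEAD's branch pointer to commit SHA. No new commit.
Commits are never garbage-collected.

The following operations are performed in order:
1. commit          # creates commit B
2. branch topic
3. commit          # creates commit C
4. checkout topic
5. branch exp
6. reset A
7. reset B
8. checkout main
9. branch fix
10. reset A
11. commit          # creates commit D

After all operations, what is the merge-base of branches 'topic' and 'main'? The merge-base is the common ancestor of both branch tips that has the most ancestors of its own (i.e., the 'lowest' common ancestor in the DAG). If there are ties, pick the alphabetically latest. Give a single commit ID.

Answer: A

Derivation:
After op 1 (commit): HEAD=main@B [main=B]
After op 2 (branch): HEAD=main@B [main=B topic=B]
After op 3 (commit): HEAD=main@C [main=C topic=B]
After op 4 (checkout): HEAD=topic@B [main=C topic=B]
After op 5 (branch): HEAD=topic@B [exp=B main=C topic=B]
After op 6 (reset): HEAD=topic@A [exp=B main=C topic=A]
After op 7 (reset): HEAD=topic@B [exp=B main=C topic=B]
After op 8 (checkout): HEAD=main@C [exp=B main=C topic=B]
After op 9 (branch): HEAD=main@C [exp=B fix=C main=C topic=B]
After op 10 (reset): HEAD=main@A [exp=B fix=C main=A topic=B]
After op 11 (commit): HEAD=main@D [exp=B fix=C main=D topic=B]
ancestors(topic=B): ['A', 'B']
ancestors(main=D): ['A', 'D']
common: ['A']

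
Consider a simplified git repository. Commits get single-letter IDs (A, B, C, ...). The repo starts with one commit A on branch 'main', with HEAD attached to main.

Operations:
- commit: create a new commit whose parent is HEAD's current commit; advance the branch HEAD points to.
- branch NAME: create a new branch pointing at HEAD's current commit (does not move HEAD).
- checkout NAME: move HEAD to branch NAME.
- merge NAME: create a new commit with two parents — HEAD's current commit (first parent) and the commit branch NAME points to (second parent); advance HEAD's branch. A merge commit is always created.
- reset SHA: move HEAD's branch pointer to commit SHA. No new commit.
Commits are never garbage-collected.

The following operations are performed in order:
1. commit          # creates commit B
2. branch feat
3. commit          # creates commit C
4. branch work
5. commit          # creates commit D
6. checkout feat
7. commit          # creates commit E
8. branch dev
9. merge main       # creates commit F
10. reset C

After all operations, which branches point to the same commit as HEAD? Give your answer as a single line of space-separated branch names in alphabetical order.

After op 1 (commit): HEAD=main@B [main=B]
After op 2 (branch): HEAD=main@B [feat=B main=B]
After op 3 (commit): HEAD=main@C [feat=B main=C]
After op 4 (branch): HEAD=main@C [feat=B main=C work=C]
After op 5 (commit): HEAD=main@D [feat=B main=D work=C]
After op 6 (checkout): HEAD=feat@B [feat=B main=D work=C]
After op 7 (commit): HEAD=feat@E [feat=E main=D work=C]
After op 8 (branch): HEAD=feat@E [dev=E feat=E main=D work=C]
After op 9 (merge): HEAD=feat@F [dev=E feat=F main=D work=C]
After op 10 (reset): HEAD=feat@C [dev=E feat=C main=D work=C]

Answer: feat work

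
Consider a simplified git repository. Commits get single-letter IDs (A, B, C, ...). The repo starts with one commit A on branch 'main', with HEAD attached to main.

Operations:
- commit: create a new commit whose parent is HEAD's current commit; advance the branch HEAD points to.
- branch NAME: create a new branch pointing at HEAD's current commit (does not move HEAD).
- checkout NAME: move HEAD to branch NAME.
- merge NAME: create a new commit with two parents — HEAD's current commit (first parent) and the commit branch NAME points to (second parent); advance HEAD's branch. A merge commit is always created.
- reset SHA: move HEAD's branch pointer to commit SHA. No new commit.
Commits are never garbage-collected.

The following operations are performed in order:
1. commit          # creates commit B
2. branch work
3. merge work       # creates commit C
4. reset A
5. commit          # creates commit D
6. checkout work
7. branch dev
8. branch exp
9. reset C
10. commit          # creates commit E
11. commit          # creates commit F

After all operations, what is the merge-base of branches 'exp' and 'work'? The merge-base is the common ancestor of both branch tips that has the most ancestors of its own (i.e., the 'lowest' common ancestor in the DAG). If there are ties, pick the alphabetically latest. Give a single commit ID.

Answer: B

Derivation:
After op 1 (commit): HEAD=main@B [main=B]
After op 2 (branch): HEAD=main@B [main=B work=B]
After op 3 (merge): HEAD=main@C [main=C work=B]
After op 4 (reset): HEAD=main@A [main=A work=B]
After op 5 (commit): HEAD=main@D [main=D work=B]
After op 6 (checkout): HEAD=work@B [main=D work=B]
After op 7 (branch): HEAD=work@B [dev=B main=D work=B]
After op 8 (branch): HEAD=work@B [dev=B exp=B main=D work=B]
After op 9 (reset): HEAD=work@C [dev=B exp=B main=D work=C]
After op 10 (commit): HEAD=work@E [dev=B exp=B main=D work=E]
After op 11 (commit): HEAD=work@F [dev=B exp=B main=D work=F]
ancestors(exp=B): ['A', 'B']
ancestors(work=F): ['A', 'B', 'C', 'E', 'F']
common: ['A', 'B']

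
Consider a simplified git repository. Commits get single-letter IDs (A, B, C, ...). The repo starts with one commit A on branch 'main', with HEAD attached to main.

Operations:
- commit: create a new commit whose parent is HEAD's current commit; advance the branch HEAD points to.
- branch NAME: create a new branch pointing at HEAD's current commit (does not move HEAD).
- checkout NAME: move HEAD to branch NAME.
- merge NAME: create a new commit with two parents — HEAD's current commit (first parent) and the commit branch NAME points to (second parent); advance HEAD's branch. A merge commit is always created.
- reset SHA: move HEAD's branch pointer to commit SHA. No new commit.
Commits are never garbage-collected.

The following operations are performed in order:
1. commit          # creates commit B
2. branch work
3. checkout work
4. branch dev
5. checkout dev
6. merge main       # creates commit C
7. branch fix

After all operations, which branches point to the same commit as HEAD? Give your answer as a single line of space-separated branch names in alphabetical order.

After op 1 (commit): HEAD=main@B [main=B]
After op 2 (branch): HEAD=main@B [main=B work=B]
After op 3 (checkout): HEAD=work@B [main=B work=B]
After op 4 (branch): HEAD=work@B [dev=B main=B work=B]
After op 5 (checkout): HEAD=dev@B [dev=B main=B work=B]
After op 6 (merge): HEAD=dev@C [dev=C main=B work=B]
After op 7 (branch): HEAD=dev@C [dev=C fix=C main=B work=B]

Answer: dev fix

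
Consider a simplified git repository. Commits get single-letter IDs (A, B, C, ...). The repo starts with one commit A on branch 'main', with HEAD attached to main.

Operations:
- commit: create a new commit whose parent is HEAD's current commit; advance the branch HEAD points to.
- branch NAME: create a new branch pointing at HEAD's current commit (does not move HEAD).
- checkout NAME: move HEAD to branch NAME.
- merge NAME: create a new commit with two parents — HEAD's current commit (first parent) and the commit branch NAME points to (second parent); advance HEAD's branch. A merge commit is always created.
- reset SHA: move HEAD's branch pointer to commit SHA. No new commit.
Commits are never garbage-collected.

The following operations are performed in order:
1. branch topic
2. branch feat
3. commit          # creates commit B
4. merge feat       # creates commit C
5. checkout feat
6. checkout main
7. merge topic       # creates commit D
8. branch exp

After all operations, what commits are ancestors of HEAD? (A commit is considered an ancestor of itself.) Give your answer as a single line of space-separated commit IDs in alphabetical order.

After op 1 (branch): HEAD=main@A [main=A topic=A]
After op 2 (branch): HEAD=main@A [feat=A main=A topic=A]
After op 3 (commit): HEAD=main@B [feat=A main=B topic=A]
After op 4 (merge): HEAD=main@C [feat=A main=C topic=A]
After op 5 (checkout): HEAD=feat@A [feat=A main=C topic=A]
After op 6 (checkout): HEAD=main@C [feat=A main=C topic=A]
After op 7 (merge): HEAD=main@D [feat=A main=D topic=A]
After op 8 (branch): HEAD=main@D [exp=D feat=A main=D topic=A]

Answer: A B C D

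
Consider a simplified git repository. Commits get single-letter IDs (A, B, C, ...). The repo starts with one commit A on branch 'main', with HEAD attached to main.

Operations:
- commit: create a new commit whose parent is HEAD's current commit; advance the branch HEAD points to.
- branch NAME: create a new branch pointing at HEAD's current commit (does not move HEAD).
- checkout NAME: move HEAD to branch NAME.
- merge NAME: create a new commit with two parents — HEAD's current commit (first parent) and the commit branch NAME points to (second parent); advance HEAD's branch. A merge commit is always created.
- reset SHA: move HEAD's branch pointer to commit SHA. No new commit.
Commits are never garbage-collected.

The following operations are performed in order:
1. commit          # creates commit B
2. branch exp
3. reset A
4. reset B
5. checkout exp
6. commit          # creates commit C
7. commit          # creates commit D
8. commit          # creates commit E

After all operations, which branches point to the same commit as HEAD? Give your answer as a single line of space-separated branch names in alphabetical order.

After op 1 (commit): HEAD=main@B [main=B]
After op 2 (branch): HEAD=main@B [exp=B main=B]
After op 3 (reset): HEAD=main@A [exp=B main=A]
After op 4 (reset): HEAD=main@B [exp=B main=B]
After op 5 (checkout): HEAD=exp@B [exp=B main=B]
After op 6 (commit): HEAD=exp@C [exp=C main=B]
After op 7 (commit): HEAD=exp@D [exp=D main=B]
After op 8 (commit): HEAD=exp@E [exp=E main=B]

Answer: exp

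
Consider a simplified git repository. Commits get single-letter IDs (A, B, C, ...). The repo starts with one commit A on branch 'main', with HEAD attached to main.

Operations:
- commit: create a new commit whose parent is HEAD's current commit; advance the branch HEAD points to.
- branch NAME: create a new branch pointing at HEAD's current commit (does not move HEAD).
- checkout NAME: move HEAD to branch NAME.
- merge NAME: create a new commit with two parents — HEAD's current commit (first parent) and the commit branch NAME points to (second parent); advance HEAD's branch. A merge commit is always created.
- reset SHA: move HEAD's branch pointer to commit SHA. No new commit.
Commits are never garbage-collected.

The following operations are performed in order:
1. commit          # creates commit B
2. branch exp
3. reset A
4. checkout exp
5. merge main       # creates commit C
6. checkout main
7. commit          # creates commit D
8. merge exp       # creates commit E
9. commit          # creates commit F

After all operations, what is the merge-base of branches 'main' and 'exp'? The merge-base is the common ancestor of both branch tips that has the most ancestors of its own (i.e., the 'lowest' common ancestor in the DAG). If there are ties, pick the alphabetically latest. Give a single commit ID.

After op 1 (commit): HEAD=main@B [main=B]
After op 2 (branch): HEAD=main@B [exp=B main=B]
After op 3 (reset): HEAD=main@A [exp=B main=A]
After op 4 (checkout): HEAD=exp@B [exp=B main=A]
After op 5 (merge): HEAD=exp@C [exp=C main=A]
After op 6 (checkout): HEAD=main@A [exp=C main=A]
After op 7 (commit): HEAD=main@D [exp=C main=D]
After op 8 (merge): HEAD=main@E [exp=C main=E]
After op 9 (commit): HEAD=main@F [exp=C main=F]
ancestors(main=F): ['A', 'B', 'C', 'D', 'E', 'F']
ancestors(exp=C): ['A', 'B', 'C']
common: ['A', 'B', 'C']

Answer: C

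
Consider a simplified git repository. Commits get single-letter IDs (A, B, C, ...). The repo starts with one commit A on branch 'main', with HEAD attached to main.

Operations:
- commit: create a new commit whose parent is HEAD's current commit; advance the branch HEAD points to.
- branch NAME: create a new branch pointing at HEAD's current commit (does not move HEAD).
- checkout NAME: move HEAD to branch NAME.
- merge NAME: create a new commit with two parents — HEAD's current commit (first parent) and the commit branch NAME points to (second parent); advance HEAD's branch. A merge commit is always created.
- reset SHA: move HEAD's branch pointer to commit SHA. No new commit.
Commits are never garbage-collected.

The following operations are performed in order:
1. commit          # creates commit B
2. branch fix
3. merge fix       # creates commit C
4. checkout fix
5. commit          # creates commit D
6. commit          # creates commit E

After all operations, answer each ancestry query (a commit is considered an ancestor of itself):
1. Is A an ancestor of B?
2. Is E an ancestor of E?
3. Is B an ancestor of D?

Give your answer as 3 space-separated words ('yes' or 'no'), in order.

After op 1 (commit): HEAD=main@B [main=B]
After op 2 (branch): HEAD=main@B [fix=B main=B]
After op 3 (merge): HEAD=main@C [fix=B main=C]
After op 4 (checkout): HEAD=fix@B [fix=B main=C]
After op 5 (commit): HEAD=fix@D [fix=D main=C]
After op 6 (commit): HEAD=fix@E [fix=E main=C]
ancestors(B) = {A,B}; A in? yes
ancestors(E) = {A,B,D,E}; E in? yes
ancestors(D) = {A,B,D}; B in? yes

Answer: yes yes yes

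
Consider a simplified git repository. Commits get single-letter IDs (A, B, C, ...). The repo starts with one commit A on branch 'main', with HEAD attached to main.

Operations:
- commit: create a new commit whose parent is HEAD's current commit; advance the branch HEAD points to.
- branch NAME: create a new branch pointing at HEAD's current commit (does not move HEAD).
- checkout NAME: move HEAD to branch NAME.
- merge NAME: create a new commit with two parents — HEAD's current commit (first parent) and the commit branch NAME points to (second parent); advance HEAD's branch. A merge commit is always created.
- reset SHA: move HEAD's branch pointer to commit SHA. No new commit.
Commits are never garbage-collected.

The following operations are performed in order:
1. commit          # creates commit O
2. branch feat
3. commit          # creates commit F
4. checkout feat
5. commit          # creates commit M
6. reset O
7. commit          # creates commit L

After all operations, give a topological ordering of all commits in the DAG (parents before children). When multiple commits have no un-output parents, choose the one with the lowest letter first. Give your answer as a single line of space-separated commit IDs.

Answer: A O F L M

Derivation:
After op 1 (commit): HEAD=main@O [main=O]
After op 2 (branch): HEAD=main@O [feat=O main=O]
After op 3 (commit): HEAD=main@F [feat=O main=F]
After op 4 (checkout): HEAD=feat@O [feat=O main=F]
After op 5 (commit): HEAD=feat@M [feat=M main=F]
After op 6 (reset): HEAD=feat@O [feat=O main=F]
After op 7 (commit): HEAD=feat@L [feat=L main=F]
commit A: parents=[]
commit F: parents=['O']
commit L: parents=['O']
commit M: parents=['O']
commit O: parents=['A']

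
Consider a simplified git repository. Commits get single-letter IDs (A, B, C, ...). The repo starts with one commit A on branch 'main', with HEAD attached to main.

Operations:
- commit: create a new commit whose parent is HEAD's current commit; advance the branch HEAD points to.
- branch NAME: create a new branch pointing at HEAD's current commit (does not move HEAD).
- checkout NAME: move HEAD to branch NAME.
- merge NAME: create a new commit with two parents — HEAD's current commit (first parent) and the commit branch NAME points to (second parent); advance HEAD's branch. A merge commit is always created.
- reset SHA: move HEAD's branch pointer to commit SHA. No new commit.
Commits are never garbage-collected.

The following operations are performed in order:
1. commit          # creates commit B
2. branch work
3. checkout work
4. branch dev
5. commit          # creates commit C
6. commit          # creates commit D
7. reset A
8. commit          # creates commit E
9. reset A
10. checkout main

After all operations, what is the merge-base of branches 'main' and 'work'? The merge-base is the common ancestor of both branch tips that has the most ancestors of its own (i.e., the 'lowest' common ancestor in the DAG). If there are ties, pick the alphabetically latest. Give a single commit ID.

After op 1 (commit): HEAD=main@B [main=B]
After op 2 (branch): HEAD=main@B [main=B work=B]
After op 3 (checkout): HEAD=work@B [main=B work=B]
After op 4 (branch): HEAD=work@B [dev=B main=B work=B]
After op 5 (commit): HEAD=work@C [dev=B main=B work=C]
After op 6 (commit): HEAD=work@D [dev=B main=B work=D]
After op 7 (reset): HEAD=work@A [dev=B main=B work=A]
After op 8 (commit): HEAD=work@E [dev=B main=B work=E]
After op 9 (reset): HEAD=work@A [dev=B main=B work=A]
After op 10 (checkout): HEAD=main@B [dev=B main=B work=A]
ancestors(main=B): ['A', 'B']
ancestors(work=A): ['A']
common: ['A']

Answer: A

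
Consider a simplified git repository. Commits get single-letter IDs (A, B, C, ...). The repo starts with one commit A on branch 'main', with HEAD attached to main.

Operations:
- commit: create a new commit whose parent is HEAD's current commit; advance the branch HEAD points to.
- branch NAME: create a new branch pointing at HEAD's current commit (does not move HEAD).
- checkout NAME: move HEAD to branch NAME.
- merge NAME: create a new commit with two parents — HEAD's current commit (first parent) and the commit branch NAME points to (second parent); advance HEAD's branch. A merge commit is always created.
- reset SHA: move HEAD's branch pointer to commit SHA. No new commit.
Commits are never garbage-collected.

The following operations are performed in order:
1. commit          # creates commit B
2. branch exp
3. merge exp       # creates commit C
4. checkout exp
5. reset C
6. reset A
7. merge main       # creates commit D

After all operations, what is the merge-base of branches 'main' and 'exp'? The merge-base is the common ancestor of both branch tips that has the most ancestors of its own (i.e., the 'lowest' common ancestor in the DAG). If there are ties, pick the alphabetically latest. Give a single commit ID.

Answer: C

Derivation:
After op 1 (commit): HEAD=main@B [main=B]
After op 2 (branch): HEAD=main@B [exp=B main=B]
After op 3 (merge): HEAD=main@C [exp=B main=C]
After op 4 (checkout): HEAD=exp@B [exp=B main=C]
After op 5 (reset): HEAD=exp@C [exp=C main=C]
After op 6 (reset): HEAD=exp@A [exp=A main=C]
After op 7 (merge): HEAD=exp@D [exp=D main=C]
ancestors(main=C): ['A', 'B', 'C']
ancestors(exp=D): ['A', 'B', 'C', 'D']
common: ['A', 'B', 'C']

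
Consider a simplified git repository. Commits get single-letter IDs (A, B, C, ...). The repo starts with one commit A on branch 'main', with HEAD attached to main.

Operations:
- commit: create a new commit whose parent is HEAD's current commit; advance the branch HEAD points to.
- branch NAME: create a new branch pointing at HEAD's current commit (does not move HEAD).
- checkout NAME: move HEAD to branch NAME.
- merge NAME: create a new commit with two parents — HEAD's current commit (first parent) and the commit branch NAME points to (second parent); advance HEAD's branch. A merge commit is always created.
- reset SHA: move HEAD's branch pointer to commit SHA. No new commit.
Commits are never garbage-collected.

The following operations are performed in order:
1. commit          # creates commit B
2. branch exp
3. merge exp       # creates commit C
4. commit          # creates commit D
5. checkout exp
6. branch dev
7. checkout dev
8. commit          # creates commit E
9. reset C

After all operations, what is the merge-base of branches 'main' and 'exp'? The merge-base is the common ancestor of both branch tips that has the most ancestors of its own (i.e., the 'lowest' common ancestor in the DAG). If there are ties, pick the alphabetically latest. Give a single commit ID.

After op 1 (commit): HEAD=main@B [main=B]
After op 2 (branch): HEAD=main@B [exp=B main=B]
After op 3 (merge): HEAD=main@C [exp=B main=C]
After op 4 (commit): HEAD=main@D [exp=B main=D]
After op 5 (checkout): HEAD=exp@B [exp=B main=D]
After op 6 (branch): HEAD=exp@B [dev=B exp=B main=D]
After op 7 (checkout): HEAD=dev@B [dev=B exp=B main=D]
After op 8 (commit): HEAD=dev@E [dev=E exp=B main=D]
After op 9 (reset): HEAD=dev@C [dev=C exp=B main=D]
ancestors(main=D): ['A', 'B', 'C', 'D']
ancestors(exp=B): ['A', 'B']
common: ['A', 'B']

Answer: B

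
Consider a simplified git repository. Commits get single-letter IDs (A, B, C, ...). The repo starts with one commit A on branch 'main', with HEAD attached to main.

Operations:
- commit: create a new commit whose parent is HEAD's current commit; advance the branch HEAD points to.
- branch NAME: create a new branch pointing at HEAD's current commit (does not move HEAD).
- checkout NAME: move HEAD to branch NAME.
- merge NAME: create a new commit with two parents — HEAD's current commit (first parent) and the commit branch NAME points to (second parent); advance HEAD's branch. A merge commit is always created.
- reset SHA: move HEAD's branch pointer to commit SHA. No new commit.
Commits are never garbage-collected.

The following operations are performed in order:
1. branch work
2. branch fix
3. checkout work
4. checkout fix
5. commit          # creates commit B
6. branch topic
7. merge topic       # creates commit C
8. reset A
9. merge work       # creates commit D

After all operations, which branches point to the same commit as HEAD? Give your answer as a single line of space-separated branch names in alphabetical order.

After op 1 (branch): HEAD=main@A [main=A work=A]
After op 2 (branch): HEAD=main@A [fix=A main=A work=A]
After op 3 (checkout): HEAD=work@A [fix=A main=A work=A]
After op 4 (checkout): HEAD=fix@A [fix=A main=A work=A]
After op 5 (commit): HEAD=fix@B [fix=B main=A work=A]
After op 6 (branch): HEAD=fix@B [fix=B main=A topic=B work=A]
After op 7 (merge): HEAD=fix@C [fix=C main=A topic=B work=A]
After op 8 (reset): HEAD=fix@A [fix=A main=A topic=B work=A]
After op 9 (merge): HEAD=fix@D [fix=D main=A topic=B work=A]

Answer: fix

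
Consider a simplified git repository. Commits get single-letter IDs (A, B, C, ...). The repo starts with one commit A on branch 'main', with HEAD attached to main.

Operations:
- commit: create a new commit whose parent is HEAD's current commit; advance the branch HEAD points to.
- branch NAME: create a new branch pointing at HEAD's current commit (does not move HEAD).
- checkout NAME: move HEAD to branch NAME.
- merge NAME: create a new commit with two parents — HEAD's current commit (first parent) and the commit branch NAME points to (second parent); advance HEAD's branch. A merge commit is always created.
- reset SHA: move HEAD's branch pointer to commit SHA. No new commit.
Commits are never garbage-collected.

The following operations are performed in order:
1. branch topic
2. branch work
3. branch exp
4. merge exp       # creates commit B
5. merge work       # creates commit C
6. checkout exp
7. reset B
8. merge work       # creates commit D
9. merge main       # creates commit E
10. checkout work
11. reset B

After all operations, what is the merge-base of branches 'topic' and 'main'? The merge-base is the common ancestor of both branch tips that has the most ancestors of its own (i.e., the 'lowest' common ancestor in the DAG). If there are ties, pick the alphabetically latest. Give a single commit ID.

Answer: A

Derivation:
After op 1 (branch): HEAD=main@A [main=A topic=A]
After op 2 (branch): HEAD=main@A [main=A topic=A work=A]
After op 3 (branch): HEAD=main@A [exp=A main=A topic=A work=A]
After op 4 (merge): HEAD=main@B [exp=A main=B topic=A work=A]
After op 5 (merge): HEAD=main@C [exp=A main=C topic=A work=A]
After op 6 (checkout): HEAD=exp@A [exp=A main=C topic=A work=A]
After op 7 (reset): HEAD=exp@B [exp=B main=C topic=A work=A]
After op 8 (merge): HEAD=exp@D [exp=D main=C topic=A work=A]
After op 9 (merge): HEAD=exp@E [exp=E main=C topic=A work=A]
After op 10 (checkout): HEAD=work@A [exp=E main=C topic=A work=A]
After op 11 (reset): HEAD=work@B [exp=E main=C topic=A work=B]
ancestors(topic=A): ['A']
ancestors(main=C): ['A', 'B', 'C']
common: ['A']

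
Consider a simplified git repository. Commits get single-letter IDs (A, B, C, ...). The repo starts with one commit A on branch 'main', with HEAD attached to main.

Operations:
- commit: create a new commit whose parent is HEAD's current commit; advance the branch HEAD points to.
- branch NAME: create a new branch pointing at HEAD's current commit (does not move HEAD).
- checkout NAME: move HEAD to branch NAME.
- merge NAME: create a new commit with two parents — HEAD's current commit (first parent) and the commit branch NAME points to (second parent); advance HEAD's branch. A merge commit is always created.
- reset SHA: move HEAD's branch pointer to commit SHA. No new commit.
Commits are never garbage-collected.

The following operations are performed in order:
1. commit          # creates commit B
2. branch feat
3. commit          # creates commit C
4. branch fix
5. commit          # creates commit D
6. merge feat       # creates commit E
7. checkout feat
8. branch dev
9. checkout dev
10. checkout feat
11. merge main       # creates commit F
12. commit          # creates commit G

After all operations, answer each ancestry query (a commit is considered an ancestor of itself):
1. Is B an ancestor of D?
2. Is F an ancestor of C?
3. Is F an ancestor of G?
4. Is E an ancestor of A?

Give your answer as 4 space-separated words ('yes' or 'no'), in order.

Answer: yes no yes no

Derivation:
After op 1 (commit): HEAD=main@B [main=B]
After op 2 (branch): HEAD=main@B [feat=B main=B]
After op 3 (commit): HEAD=main@C [feat=B main=C]
After op 4 (branch): HEAD=main@C [feat=B fix=C main=C]
After op 5 (commit): HEAD=main@D [feat=B fix=C main=D]
After op 6 (merge): HEAD=main@E [feat=B fix=C main=E]
After op 7 (checkout): HEAD=feat@B [feat=B fix=C main=E]
After op 8 (branch): HEAD=feat@B [dev=B feat=B fix=C main=E]
After op 9 (checkout): HEAD=dev@B [dev=B feat=B fix=C main=E]
After op 10 (checkout): HEAD=feat@B [dev=B feat=B fix=C main=E]
After op 11 (merge): HEAD=feat@F [dev=B feat=F fix=C main=E]
After op 12 (commit): HEAD=feat@G [dev=B feat=G fix=C main=E]
ancestors(D) = {A,B,C,D}; B in? yes
ancestors(C) = {A,B,C}; F in? no
ancestors(G) = {A,B,C,D,E,F,G}; F in? yes
ancestors(A) = {A}; E in? no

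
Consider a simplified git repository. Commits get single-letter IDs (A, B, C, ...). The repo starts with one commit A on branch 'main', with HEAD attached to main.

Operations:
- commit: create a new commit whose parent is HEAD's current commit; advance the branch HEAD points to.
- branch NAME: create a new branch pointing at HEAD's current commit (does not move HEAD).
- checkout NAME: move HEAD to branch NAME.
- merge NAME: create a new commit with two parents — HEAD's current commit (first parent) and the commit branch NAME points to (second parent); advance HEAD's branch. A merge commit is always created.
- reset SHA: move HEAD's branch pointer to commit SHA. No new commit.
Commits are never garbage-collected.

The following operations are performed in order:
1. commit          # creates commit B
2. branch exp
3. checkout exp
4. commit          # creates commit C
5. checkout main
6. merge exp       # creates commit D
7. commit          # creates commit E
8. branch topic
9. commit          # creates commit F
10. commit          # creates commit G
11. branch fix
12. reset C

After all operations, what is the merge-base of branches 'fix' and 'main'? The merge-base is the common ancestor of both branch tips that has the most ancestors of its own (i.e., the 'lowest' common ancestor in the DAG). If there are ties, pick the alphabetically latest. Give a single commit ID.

After op 1 (commit): HEAD=main@B [main=B]
After op 2 (branch): HEAD=main@B [exp=B main=B]
After op 3 (checkout): HEAD=exp@B [exp=B main=B]
After op 4 (commit): HEAD=exp@C [exp=C main=B]
After op 5 (checkout): HEAD=main@B [exp=C main=B]
After op 6 (merge): HEAD=main@D [exp=C main=D]
After op 7 (commit): HEAD=main@E [exp=C main=E]
After op 8 (branch): HEAD=main@E [exp=C main=E topic=E]
After op 9 (commit): HEAD=main@F [exp=C main=F topic=E]
After op 10 (commit): HEAD=main@G [exp=C main=G topic=E]
After op 11 (branch): HEAD=main@G [exp=C fix=G main=G topic=E]
After op 12 (reset): HEAD=main@C [exp=C fix=G main=C topic=E]
ancestors(fix=G): ['A', 'B', 'C', 'D', 'E', 'F', 'G']
ancestors(main=C): ['A', 'B', 'C']
common: ['A', 'B', 'C']

Answer: C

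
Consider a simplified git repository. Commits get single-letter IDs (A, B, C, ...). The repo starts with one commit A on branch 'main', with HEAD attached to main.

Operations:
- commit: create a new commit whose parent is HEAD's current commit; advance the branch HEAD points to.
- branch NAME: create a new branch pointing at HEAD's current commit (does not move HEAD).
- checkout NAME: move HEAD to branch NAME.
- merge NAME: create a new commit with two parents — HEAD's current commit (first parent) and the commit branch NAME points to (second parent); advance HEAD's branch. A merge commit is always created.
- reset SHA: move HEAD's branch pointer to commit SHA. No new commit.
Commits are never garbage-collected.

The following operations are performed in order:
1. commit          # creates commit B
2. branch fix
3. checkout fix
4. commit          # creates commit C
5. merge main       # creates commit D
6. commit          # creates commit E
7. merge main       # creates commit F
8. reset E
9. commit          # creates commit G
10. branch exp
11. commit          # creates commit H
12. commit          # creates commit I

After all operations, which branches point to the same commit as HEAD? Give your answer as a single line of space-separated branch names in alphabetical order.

After op 1 (commit): HEAD=main@B [main=B]
After op 2 (branch): HEAD=main@B [fix=B main=B]
After op 3 (checkout): HEAD=fix@B [fix=B main=B]
After op 4 (commit): HEAD=fix@C [fix=C main=B]
After op 5 (merge): HEAD=fix@D [fix=D main=B]
After op 6 (commit): HEAD=fix@E [fix=E main=B]
After op 7 (merge): HEAD=fix@F [fix=F main=B]
After op 8 (reset): HEAD=fix@E [fix=E main=B]
After op 9 (commit): HEAD=fix@G [fix=G main=B]
After op 10 (branch): HEAD=fix@G [exp=G fix=G main=B]
After op 11 (commit): HEAD=fix@H [exp=G fix=H main=B]
After op 12 (commit): HEAD=fix@I [exp=G fix=I main=B]

Answer: fix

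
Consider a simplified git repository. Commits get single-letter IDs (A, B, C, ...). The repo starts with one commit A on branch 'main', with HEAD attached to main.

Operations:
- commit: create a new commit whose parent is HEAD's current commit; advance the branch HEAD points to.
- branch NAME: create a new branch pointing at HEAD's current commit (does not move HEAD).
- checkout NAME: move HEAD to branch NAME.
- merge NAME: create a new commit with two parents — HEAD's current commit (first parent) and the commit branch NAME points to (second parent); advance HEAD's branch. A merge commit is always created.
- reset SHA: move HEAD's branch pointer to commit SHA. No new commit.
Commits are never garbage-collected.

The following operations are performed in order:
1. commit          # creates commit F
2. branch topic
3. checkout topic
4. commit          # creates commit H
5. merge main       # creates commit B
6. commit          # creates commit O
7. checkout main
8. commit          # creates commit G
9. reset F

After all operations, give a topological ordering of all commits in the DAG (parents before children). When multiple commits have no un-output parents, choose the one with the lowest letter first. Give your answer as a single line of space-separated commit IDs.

Answer: A F G H B O

Derivation:
After op 1 (commit): HEAD=main@F [main=F]
After op 2 (branch): HEAD=main@F [main=F topic=F]
After op 3 (checkout): HEAD=topic@F [main=F topic=F]
After op 4 (commit): HEAD=topic@H [main=F topic=H]
After op 5 (merge): HEAD=topic@B [main=F topic=B]
After op 6 (commit): HEAD=topic@O [main=F topic=O]
After op 7 (checkout): HEAD=main@F [main=F topic=O]
After op 8 (commit): HEAD=main@G [main=G topic=O]
After op 9 (reset): HEAD=main@F [main=F topic=O]
commit A: parents=[]
commit B: parents=['H', 'F']
commit F: parents=['A']
commit G: parents=['F']
commit H: parents=['F']
commit O: parents=['B']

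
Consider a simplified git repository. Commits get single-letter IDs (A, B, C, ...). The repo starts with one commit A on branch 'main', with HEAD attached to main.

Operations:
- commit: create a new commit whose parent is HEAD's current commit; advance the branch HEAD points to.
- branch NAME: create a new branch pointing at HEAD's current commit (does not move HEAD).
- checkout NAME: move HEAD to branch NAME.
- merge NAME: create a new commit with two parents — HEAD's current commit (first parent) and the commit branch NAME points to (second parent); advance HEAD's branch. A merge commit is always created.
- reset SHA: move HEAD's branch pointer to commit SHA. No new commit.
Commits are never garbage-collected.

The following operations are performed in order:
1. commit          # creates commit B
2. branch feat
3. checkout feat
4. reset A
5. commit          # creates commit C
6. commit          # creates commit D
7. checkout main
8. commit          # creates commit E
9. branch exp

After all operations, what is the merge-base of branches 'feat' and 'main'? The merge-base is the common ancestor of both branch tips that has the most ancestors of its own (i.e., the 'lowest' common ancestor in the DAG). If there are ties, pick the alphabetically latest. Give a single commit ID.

After op 1 (commit): HEAD=main@B [main=B]
After op 2 (branch): HEAD=main@B [feat=B main=B]
After op 3 (checkout): HEAD=feat@B [feat=B main=B]
After op 4 (reset): HEAD=feat@A [feat=A main=B]
After op 5 (commit): HEAD=feat@C [feat=C main=B]
After op 6 (commit): HEAD=feat@D [feat=D main=B]
After op 7 (checkout): HEAD=main@B [feat=D main=B]
After op 8 (commit): HEAD=main@E [feat=D main=E]
After op 9 (branch): HEAD=main@E [exp=E feat=D main=E]
ancestors(feat=D): ['A', 'C', 'D']
ancestors(main=E): ['A', 'B', 'E']
common: ['A']

Answer: A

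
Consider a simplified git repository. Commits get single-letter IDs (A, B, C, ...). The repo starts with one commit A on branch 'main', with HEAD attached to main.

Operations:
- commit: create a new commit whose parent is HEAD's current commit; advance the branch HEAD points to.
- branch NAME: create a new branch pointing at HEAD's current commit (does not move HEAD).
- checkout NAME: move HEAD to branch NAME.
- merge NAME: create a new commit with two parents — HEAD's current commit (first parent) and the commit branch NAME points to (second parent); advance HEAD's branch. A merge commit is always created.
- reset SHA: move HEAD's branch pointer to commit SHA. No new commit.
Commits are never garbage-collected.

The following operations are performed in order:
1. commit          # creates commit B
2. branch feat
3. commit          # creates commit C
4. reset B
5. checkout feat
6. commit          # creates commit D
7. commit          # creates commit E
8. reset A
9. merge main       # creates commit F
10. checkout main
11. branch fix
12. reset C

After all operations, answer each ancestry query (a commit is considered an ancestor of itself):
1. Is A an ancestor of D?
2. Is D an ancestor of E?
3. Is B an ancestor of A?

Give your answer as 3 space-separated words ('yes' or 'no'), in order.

Answer: yes yes no

Derivation:
After op 1 (commit): HEAD=main@B [main=B]
After op 2 (branch): HEAD=main@B [feat=B main=B]
After op 3 (commit): HEAD=main@C [feat=B main=C]
After op 4 (reset): HEAD=main@B [feat=B main=B]
After op 5 (checkout): HEAD=feat@B [feat=B main=B]
After op 6 (commit): HEAD=feat@D [feat=D main=B]
After op 7 (commit): HEAD=feat@E [feat=E main=B]
After op 8 (reset): HEAD=feat@A [feat=A main=B]
After op 9 (merge): HEAD=feat@F [feat=F main=B]
After op 10 (checkout): HEAD=main@B [feat=F main=B]
After op 11 (branch): HEAD=main@B [feat=F fix=B main=B]
After op 12 (reset): HEAD=main@C [feat=F fix=B main=C]
ancestors(D) = {A,B,D}; A in? yes
ancestors(E) = {A,B,D,E}; D in? yes
ancestors(A) = {A}; B in? no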